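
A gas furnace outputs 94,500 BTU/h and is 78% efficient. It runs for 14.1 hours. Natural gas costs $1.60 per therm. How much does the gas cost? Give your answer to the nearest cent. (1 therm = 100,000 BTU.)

Heat delivered = 94,500 BTU/h × 14.1 h = 1,332,450 BTU
Gas input = 1,332,450 / 0.78 = 1,708,269 BTU
= 1,708,269 / 100,000 = 17.08 therm
Cost = 17.08 × $1.60/therm = $27.33

$27.33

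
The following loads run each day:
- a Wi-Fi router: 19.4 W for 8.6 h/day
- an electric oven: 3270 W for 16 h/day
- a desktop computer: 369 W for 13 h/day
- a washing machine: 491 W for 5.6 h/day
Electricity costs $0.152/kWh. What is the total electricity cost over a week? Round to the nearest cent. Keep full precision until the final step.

Wi-Fi router: 19.4 W × 8.6 h × 7 d = 1,168 Wh = 1.168 kWh
electric oven: 3270 W × 16 h × 7 d = 366,240 Wh = 366.2 kWh
desktop computer: 369 W × 13 h × 7 d = 33,579 Wh = 33.58 kWh
washing machine: 491 W × 5.6 h × 7 d = 19,247 Wh = 19.25 kWh
Total energy = 1.168 + 366.2 + 33.58 + 19.25 = 420.2 kWh
Cost = 420.2 kWh × $0.152 = $63.88

$63.88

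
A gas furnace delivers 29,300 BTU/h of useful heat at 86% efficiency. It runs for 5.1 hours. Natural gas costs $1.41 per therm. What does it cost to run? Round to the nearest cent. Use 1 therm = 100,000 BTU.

Heat delivered = 29,300 BTU/h × 5.1 h = 149,430 BTU
Gas input = 149,430 / 0.86 = 173,756 BTU
= 173,756 / 100,000 = 1.738 therm
Cost = 1.738 × $1.41/therm = $2.45

$2.45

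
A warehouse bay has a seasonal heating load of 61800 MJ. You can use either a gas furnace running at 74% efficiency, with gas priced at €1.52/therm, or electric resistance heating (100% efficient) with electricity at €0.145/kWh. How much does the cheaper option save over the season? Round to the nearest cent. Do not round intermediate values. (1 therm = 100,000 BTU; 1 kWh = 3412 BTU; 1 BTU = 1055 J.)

€1286.17

Heat load = 61800 MJ = 61,800,000,000 J / 1055 = 58,578,199 BTU
Gas: input = 58,578,199 / 0.74 = 79,159,728 BTU = 791.6 therm → 791.6 × €1.52 = €1,203.23
Electric: 58,578,199 BTU / 3412 = 17,170 kWh → × €0.145 = €2,489.40
Difference = |€1,203.23 − €2,489.40| = €1,286.17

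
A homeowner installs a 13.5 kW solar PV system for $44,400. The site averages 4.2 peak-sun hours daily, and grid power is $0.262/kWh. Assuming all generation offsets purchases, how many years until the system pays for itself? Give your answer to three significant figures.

8.19 years

Daily generation = 13.5 kW × 4.2 h = 56.7 kWh
Annual generation = 56.7 × 365 = 20696 kWh
Annual savings = 20696 × $0.262 = $5,422.22
Payback = $44,400 / $5,422.22 = 8.19 years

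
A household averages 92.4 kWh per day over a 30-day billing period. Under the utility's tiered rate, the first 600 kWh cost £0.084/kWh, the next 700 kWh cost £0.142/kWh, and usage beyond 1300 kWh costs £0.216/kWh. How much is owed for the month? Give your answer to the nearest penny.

Usage = 92.4 kWh/day × 30 days = 2772 kWh
First 600 kWh × £0.084 = £50.40
Next 700 kWh × £0.142 = £99.40
Remaining 1472 kWh × £0.216 = £317.95
Total = £467.75

£467.75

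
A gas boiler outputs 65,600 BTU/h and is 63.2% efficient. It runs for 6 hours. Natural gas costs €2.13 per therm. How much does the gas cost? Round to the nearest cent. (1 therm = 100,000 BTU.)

Heat delivered = 65,600 BTU/h × 6 h = 393,600 BTU
Gas input = 393,600 / 0.632 = 622,785 BTU
= 622,785 / 100,000 = 6.228 therm
Cost = 6.228 × €2.13/therm = €13.27

€13.27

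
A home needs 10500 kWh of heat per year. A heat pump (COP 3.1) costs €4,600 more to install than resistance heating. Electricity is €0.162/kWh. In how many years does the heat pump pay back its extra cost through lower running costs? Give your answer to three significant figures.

Resistance: 10500 kWh × €0.162 = €1,701.00/yr
Heat pump: 10500 / 3.1 = 3387 kWh in → × €0.162 = €548.71/yr
Annual savings = €1,152.29
Payback = €4,600 / €1,152.29 = 3.99 years

3.99 years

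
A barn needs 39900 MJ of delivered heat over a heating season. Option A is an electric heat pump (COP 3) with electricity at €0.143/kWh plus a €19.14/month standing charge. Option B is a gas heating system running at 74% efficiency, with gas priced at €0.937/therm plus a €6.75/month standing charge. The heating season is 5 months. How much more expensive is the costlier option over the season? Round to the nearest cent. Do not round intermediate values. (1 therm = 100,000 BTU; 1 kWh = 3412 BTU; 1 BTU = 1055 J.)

€111.42

Heat load = 39900 MJ = 39,900,000,000 J / 1055 = 37,819,905 BTU
Gas: input = 37,819,905 / 0.74 = 51,107,980 BTU = 511.1 therm → 511.1 × €0.937 = €478.88; + 5 × €6.75 standing = €512.63
Heat pump: 37,819,905 BTU / 3412 = 11,080 kWh heat; / 3 = 3,695 kWh in → × €0.143 = €528.36; + 5 × €19.14 standing = €624.06
Difference = |€512.63 − €624.06| = €111.42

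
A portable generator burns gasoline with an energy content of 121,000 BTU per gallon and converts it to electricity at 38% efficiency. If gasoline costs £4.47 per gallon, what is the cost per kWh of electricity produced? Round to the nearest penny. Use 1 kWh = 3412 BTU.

£0.33

Electrical output per gallon = 121,000 BTU × 0.38 / 3412 BTU/kWh = 13.48 kWh
Cost per kWh = £4.47 / 13.48 kWh = £0.332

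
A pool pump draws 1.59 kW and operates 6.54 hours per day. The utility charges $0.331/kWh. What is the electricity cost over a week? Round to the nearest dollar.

Energy = 1590 W × 6.54 h/day × 7 days = 72,790 Wh = 72.79 kWh
Cost = 72.79 kWh × $0.331/kWh = $24.09 ≈ $24

$24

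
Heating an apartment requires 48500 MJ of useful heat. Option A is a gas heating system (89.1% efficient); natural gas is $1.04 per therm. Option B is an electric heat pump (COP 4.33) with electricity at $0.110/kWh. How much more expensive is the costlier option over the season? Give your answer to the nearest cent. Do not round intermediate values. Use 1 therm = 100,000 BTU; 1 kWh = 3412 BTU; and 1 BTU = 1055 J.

Heat load = 48500 MJ = 48,500,000,000 J / 1055 = 45,971,564 BTU
Gas: input = 45,971,564 / 0.891 = 51,595,470 BTU = 516 therm → 516 × $1.04 = $536.59
Heat pump: 45,971,564 BTU / 3412 = 13,470 kWh heat; / 4.33 = 3,112 kWh in → × $0.110 = $342.28
Difference = |$536.59 − $342.28| = $194.31

$194.31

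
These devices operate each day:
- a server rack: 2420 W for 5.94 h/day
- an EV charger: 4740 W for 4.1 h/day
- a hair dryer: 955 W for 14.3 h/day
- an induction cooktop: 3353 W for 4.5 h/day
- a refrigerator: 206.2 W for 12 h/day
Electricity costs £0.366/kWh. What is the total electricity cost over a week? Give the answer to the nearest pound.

£167

server rack: 2420 W × 5.94 h × 7 d = 100,624 Wh = 100.6 kWh
EV charger: 4740 W × 4.1 h × 7 d = 136,038 Wh = 136 kWh
hair dryer: 955 W × 14.3 h × 7 d = 95,596 Wh = 95.6 kWh
induction cooktop: 3353 W × 4.5 h × 7 d = 105,620 Wh = 105.6 kWh
refrigerator: 206.2 W × 12 h × 7 d = 17,321 Wh = 17.32 kWh
Total energy = 100.6 + 136 + 95.6 + 105.6 + 17.32 = 455.2 kWh
Cost = 455.2 kWh × £0.366 = £166.60 ≈ £167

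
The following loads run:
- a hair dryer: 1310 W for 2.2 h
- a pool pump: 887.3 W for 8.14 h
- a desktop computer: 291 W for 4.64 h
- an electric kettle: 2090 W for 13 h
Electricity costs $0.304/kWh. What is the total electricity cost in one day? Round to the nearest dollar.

hair dryer: 1310 W × 2.2 h = 2,882 Wh = 2.882 kWh
pool pump: 887.3 W × 8.14 h = 7,223 Wh = 7.223 kWh
desktop computer: 291 W × 4.64 h = 1,350 Wh = 1.35 kWh
electric kettle: 2090 W × 13 h = 27,170 Wh = 27.17 kWh
Total energy = 2.882 + 7.223 + 1.35 + 27.17 = 38.62 kWh
Cost = 38.62 kWh × $0.304 = $11.74 ≈ $12

$12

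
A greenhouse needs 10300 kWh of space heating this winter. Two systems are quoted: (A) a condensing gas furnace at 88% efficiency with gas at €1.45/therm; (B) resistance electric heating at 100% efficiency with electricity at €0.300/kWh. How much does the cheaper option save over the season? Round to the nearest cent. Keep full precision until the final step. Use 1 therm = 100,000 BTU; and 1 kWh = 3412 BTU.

€2510.93

Heat load = 10300 kWh × 3412 = 35,143,600 BTU
Gas: input = 35,143,600 / 0.88 = 39,935,909 BTU = 399.4 therm → 399.4 × €1.45 = €579.07
Electric: 35,143,600 BTU / 3412 = 10,300 kWh → × €0.300 = €3,090.00
Difference = |€579.07 − €3,090.00| = €2,510.93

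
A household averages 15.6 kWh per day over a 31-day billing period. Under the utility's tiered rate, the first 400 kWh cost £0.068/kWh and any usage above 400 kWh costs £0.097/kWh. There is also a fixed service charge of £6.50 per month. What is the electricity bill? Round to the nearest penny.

Usage = 15.6 kWh/day × 31 days = 483.6 kWh
First 400 kWh × £0.068 = £27.20
Remaining 83.6 kWh × £0.097 = £8.11
Energy charge = £35.31; + service £6.50 = £41.81

£41.81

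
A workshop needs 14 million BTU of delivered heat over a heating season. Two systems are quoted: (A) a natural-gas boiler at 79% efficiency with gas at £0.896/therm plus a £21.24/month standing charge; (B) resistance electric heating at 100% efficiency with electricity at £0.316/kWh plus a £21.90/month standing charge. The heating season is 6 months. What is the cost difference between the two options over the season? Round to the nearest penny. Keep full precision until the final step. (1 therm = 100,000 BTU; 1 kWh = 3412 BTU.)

Heat load = 14 × 10⁶ BTU = 14,000,000 BTU
Gas: input = 14,000,000 / 0.79 = 17,721,519 BTU = 177.2 therm → 177.2 × £0.896 = £158.78; + 6 × £21.24 standing = £286.22
Electric: 14,000,000 BTU / 3412 = 4,103 kWh → × £0.316 = £1,296.60; + 6 × £21.90 standing = £1,428.00
Difference = |£286.22 − £1,428.00| = £1,141.78

£1141.78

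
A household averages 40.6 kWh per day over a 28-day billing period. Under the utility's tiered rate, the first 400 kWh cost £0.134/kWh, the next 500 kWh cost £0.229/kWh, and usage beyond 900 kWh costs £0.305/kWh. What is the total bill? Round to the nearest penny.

£240.32

Usage = 40.6 kWh/day × 28 days = 1136.8 kWh
First 400 kWh × £0.134 = £53.60
Next 500 kWh × £0.229 = £114.50
Remaining 236.8 kWh × £0.305 = £72.22
Total = £240.32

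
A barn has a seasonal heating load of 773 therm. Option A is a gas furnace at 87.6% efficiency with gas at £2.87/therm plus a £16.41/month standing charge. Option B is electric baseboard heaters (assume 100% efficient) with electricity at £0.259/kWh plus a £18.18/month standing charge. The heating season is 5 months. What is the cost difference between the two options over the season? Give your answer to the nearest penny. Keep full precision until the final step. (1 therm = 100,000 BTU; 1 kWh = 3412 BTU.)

£3344.04

Heat load = 773 therm × 100,000 = 77,300,000 BTU
Gas: input = 77,300,000 / 0.876 = 88,242,009 BTU = 882.4 therm → 882.4 × £2.87 = £2,532.55; + 5 × £16.41 standing = £2,614.60
Electric: 77,300,000 BTU / 3412 = 22,660 kWh → × £0.259 = £5,867.73; + 5 × £18.18 standing = £5,958.63
Difference = |£2,614.60 − £5,958.63| = £3,344.04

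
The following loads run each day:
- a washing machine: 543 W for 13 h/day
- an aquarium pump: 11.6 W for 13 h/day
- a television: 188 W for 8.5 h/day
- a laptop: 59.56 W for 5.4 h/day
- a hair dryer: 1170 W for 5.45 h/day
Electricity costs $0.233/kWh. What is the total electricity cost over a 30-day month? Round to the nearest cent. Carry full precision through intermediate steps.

washing machine: 543 W × 13 h × 30 d = 211,770 Wh = 211.8 kWh
aquarium pump: 11.6 W × 13 h × 30 d = 4,524 Wh = 4.524 kWh
television: 188 W × 8.5 h × 30 d = 47,940 Wh = 47.94 kWh
laptop: 59.56 W × 5.4 h × 30 d = 9,649 Wh = 9.649 kWh
hair dryer: 1170 W × 5.45 h × 30 d = 191,295 Wh = 191.3 kWh
Total energy = 211.8 + 4.524 + 47.94 + 9.649 + 191.3 = 465.2 kWh
Cost = 465.2 kWh × $0.233 = $108.39

$108.39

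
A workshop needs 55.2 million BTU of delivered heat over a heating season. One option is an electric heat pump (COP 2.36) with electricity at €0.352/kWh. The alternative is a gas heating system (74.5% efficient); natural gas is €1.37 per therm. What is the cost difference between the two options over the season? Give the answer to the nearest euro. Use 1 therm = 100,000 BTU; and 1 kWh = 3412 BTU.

Heat load = 55.2 × 10⁶ BTU = 55,200,000 BTU
Gas: input = 55,200,000 / 0.745 = 74,093,960 BTU = 740.9 therm → 740.9 × €1.37 = €1,015.09
Heat pump: 55,200,000 BTU / 3412 = 16,180 kWh heat; / 2.36 = 6,855 kWh in → × €0.352 = €2,413.02
Difference = |€1,015.09 − €2,413.02| = €1,397.93 ≈ €1398

€1398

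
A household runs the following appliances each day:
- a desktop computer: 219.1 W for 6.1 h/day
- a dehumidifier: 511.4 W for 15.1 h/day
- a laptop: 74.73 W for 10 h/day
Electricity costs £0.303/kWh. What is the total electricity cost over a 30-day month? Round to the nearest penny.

£89.14

desktop computer: 219.1 W × 6.1 h × 30 d = 40,095 Wh = 40.1 kWh
dehumidifier: 511.4 W × 15.1 h × 30 d = 231,664 Wh = 231.7 kWh
laptop: 74.73 W × 10 h × 30 d = 22,419 Wh = 22.42 kWh
Total energy = 40.1 + 231.7 + 22.42 = 294.2 kWh
Cost = 294.2 kWh × £0.303 = £89.14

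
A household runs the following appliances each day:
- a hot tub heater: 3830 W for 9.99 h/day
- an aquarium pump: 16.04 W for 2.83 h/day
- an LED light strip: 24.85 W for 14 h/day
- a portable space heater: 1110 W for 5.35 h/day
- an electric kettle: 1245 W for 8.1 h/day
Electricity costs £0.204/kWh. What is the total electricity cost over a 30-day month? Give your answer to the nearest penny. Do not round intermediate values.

£334.63

hot tub heater: 3830 W × 9.99 h × 30 d = 1,147,851 Wh = 1,148 kWh
aquarium pump: 16.04 W × 2.83 h × 30 d = 1,362 Wh = 1.362 kWh
LED light strip: 24.85 W × 14 h × 30 d = 10,437 Wh = 10.44 kWh
portable space heater: 1110 W × 5.35 h × 30 d = 178,155 Wh = 178.2 kWh
electric kettle: 1245 W × 8.1 h × 30 d = 302,535 Wh = 302.5 kWh
Total energy = 1,148 + 1.362 + 10.44 + 178.2 + 302.5 = 1,640 kWh
Cost = 1,640 kWh × £0.204 = £334.63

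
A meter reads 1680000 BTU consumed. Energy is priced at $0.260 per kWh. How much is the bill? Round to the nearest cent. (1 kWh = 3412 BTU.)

1680000 BTU × (0.00029308 kWh/BTU) = 492.4 kWh
Cost = 492.4 kWh × $0.260/kWh = $128.02

$128.02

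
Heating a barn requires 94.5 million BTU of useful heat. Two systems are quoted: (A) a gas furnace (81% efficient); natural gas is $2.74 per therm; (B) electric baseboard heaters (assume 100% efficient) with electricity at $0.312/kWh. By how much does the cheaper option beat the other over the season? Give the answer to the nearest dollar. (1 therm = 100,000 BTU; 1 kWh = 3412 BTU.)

$5445

Heat load = 94.5 × 10⁶ BTU = 94,500,000 BTU
Gas: input = 94,500,000 / 0.81 = 116,666,667 BTU = 1,167 therm → 1,167 × $2.74 = $3,196.67
Electric: 94,500,000 BTU / 3412 = 27,700 kWh → × $0.312 = $8,641.27
Difference = |$3,196.67 − $8,641.27| = $5,444.60 ≈ $5445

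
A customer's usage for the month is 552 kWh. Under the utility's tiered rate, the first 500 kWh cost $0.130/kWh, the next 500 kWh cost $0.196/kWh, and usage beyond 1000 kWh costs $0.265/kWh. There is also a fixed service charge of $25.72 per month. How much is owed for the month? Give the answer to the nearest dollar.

$101

First 500 kWh × $0.130 = $65.00
Next 52 kWh × $0.196 = $10.19
Remaining tier: 0 kWh (not reached)
Energy charge = $75.19; + service $25.72 = $100.91 ≈ $101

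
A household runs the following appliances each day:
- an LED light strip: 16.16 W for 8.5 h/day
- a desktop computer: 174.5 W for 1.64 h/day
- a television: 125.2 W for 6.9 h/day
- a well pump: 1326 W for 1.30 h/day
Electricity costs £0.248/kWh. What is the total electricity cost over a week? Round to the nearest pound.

£5

LED light strip: 16.16 W × 8.5 h × 7 d = 962 Wh = 0.9615 kWh
desktop computer: 174.5 W × 1.64 h × 7 d = 2,003 Wh = 2.003 kWh
television: 125.2 W × 6.9 h × 7 d = 6,047 Wh = 6.047 kWh
well pump: 1326 W × 1.30 h × 7 d = 12,067 Wh = 12.07 kWh
Total energy = 0.9615 + 2.003 + 6.047 + 12.07 = 21.08 kWh
Cost = 21.08 kWh × £0.248 = £5.23 ≈ £5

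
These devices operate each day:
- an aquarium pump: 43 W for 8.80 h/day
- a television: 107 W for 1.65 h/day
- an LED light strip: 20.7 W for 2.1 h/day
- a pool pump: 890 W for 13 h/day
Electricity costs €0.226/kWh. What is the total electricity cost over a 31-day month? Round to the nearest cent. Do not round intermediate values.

€85.25

aquarium pump: 43 W × 8.80 h × 31 d = 11,730 Wh = 11.73 kWh
television: 107 W × 1.65 h × 31 d = 5,473 Wh = 5.473 kWh
LED light strip: 20.7 W × 2.1 h × 31 d = 1,348 Wh = 1.348 kWh
pool pump: 890 W × 13 h × 31 d = 358,670 Wh = 358.7 kWh
Total energy = 11.73 + 5.473 + 1.348 + 358.7 = 377.2 kWh
Cost = 377.2 kWh × €0.226 = €85.25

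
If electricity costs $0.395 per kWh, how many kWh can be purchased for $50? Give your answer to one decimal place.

126.6 kWh

$50 / $0.395 per kWh = 126.6 kWh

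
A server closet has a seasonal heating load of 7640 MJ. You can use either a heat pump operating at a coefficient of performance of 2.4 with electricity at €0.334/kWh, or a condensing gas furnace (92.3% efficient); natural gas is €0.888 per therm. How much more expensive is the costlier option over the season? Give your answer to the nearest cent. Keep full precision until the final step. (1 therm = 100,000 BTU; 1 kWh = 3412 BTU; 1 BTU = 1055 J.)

€225.70

Heat load = 7640 MJ = 7,640,000,000 J / 1055 = 7,241,706 BTU
Gas: input = 7,241,706 / 0.923 = 7,845,835 BTU = 78.46 therm → 78.46 × €0.888 = €69.67
Heat pump: 7,241,706 BTU / 3412 = 2,122 kWh heat; / 2.4 = 884.3 kWh in → × €0.334 = €295.37
Difference = |€69.67 − €295.37| = €225.70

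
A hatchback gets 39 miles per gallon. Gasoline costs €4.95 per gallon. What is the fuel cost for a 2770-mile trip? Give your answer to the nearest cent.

Fuel = 2770 mi / 39 mpg = 71.03 gal
Cost = 71.03 gal × €4.95/gal = €351.58

€351.58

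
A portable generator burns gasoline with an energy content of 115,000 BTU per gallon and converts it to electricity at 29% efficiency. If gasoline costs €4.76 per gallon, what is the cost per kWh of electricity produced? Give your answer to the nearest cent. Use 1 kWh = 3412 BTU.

Electrical output per gallon = 115,000 BTU × 0.29 / 3412 BTU/kWh = 9.774 kWh
Cost per kWh = €4.76 / 9.774 kWh = €0.487

€0.49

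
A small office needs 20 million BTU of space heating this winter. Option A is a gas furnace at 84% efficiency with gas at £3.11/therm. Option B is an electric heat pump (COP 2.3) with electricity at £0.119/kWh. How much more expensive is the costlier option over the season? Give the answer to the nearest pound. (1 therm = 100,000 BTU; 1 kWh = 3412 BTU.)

Heat load = 20 × 10⁶ BTU = 20,000,000 BTU
Gas: input = 20,000,000 / 0.840 = 23,809,524 BTU = 238.1 therm → 238.1 × £3.11 = £740.48
Heat pump: 20,000,000 BTU / 3412 = 5,862 kWh heat; / 2.3 = 2,549 kWh in → × £0.119 = £303.28
Difference = |£740.48 − £303.28| = £437.20 ≈ £437

£437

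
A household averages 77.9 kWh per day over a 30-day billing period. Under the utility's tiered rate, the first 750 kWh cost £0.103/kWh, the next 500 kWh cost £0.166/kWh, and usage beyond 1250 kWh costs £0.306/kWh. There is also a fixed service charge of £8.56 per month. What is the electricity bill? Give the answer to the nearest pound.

£501

Usage = 77.9 kWh/day × 30 days = 2337 kWh
First 750 kWh × £0.103 = £77.25
Next 500 kWh × £0.166 = £83.00
Remaining 1087 kWh × £0.306 = £332.62
Energy charge = £492.87; + service £8.56 = £501.43 ≈ £501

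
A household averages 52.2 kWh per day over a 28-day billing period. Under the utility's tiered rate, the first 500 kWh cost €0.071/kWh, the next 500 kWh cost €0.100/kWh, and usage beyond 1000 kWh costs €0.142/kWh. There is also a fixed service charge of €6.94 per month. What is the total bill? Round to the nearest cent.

Usage = 52.2 kWh/day × 28 days = 1461.6 kWh
First 500 kWh × €0.071 = €35.50
Next 500 kWh × €0.100 = €50.00
Remaining 461.6 kWh × €0.142 = €65.55
Energy charge = €151.05; + service €6.94 = €157.99

€157.99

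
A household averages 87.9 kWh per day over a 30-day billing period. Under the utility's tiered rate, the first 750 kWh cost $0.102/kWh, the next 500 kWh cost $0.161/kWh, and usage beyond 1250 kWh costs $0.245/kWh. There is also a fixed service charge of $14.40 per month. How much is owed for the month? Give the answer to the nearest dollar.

$511

Usage = 87.9 kWh/day × 30 days = 2637 kWh
First 750 kWh × $0.102 = $76.50
Next 500 kWh × $0.161 = $80.50
Remaining 1387 kWh × $0.245 = $339.81
Energy charge = $496.81; + service $14.40 = $511.21 ≈ $511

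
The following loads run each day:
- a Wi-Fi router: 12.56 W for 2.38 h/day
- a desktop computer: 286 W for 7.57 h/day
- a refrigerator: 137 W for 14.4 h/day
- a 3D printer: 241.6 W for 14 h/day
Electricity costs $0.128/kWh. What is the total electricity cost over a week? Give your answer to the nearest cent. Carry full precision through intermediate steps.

Wi-Fi router: 12.56 W × 2.38 h × 7 d = 209 Wh = 0.2092 kWh
desktop computer: 286 W × 7.57 h × 7 d = 15,155 Wh = 15.16 kWh
refrigerator: 137 W × 14.4 h × 7 d = 13,810 Wh = 13.81 kWh
3D printer: 241.6 W × 14 h × 7 d = 23,677 Wh = 23.68 kWh
Total energy = 0.2092 + 15.16 + 13.81 + 23.68 = 52.85 kWh
Cost = 52.85 kWh × $0.128 = $6.76

$6.76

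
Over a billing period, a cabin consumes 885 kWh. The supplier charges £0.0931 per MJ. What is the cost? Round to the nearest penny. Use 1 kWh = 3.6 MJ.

885 kWh × (3.6 MJ/kWh) = 3,186 MJ
Cost = 3,186 MJ × £0.0931/MJ = £296.62

£296.62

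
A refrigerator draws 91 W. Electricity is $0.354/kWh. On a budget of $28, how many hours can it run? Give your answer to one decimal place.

Energy budget = $28 / $0.354 per kWh = 79.1 kWh = 79,096 Wh
Runtime = 79,096 Wh / 91 W = 869.2 h

869.2 h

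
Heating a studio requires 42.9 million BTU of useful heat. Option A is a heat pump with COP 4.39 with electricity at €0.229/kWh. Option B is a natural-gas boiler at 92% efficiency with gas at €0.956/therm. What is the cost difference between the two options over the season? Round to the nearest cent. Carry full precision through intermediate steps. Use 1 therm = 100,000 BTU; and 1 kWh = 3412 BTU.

€210.09

Heat load = 42.9 × 10⁶ BTU = 42,900,000 BTU
Gas: input = 42,900,000 / 0.92 = 46,630,435 BTU = 466.3 therm → 466.3 × €0.956 = €445.79
Heat pump: 42,900,000 BTU / 3412 = 12,570 kWh heat; / 4.39 = 2,864 kWh in → × €0.229 = €655.87
Difference = |€445.79 − €655.87| = €210.09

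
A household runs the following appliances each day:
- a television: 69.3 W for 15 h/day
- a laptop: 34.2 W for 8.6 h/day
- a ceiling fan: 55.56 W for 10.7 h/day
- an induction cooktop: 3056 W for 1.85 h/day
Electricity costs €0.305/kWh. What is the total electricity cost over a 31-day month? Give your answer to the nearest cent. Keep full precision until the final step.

€71.69

television: 69.3 W × 15 h × 31 d = 32,224 Wh = 32.22 kWh
laptop: 34.2 W × 8.6 h × 31 d = 9,118 Wh = 9.118 kWh
ceiling fan: 55.56 W × 10.7 h × 31 d = 18,429 Wh = 18.43 kWh
induction cooktop: 3056 W × 1.85 h × 31 d = 175,262 Wh = 175.3 kWh
Total energy = 32.22 + 9.118 + 18.43 + 175.3 = 235 kWh
Cost = 235 kWh × €0.305 = €71.69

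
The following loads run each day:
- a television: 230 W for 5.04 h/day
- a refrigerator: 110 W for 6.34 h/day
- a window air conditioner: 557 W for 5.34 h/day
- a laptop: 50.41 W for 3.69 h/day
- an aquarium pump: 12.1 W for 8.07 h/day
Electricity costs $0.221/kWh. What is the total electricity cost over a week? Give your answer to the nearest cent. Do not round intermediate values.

television: 230 W × 5.04 h × 7 d = 8,114 Wh = 8.114 kWh
refrigerator: 110 W × 6.34 h × 7 d = 4,882 Wh = 4.882 kWh
window air conditioner: 557 W × 5.34 h × 7 d = 20,821 Wh = 20.82 kWh
laptop: 50.41 W × 3.69 h × 7 d = 1,302 Wh = 1.302 kWh
aquarium pump: 12.1 W × 8.07 h × 7 d = 684 Wh = 0.6835 kWh
Total energy = 8.114 + 4.882 + 20.82 + 1.302 + 0.6835 = 35.8 kWh
Cost = 35.8 kWh × $0.221 = $7.91

$7.91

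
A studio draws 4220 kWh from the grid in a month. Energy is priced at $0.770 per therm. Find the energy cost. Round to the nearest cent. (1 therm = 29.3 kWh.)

4220 kWh × (0.03413 therm/kWh) = 144 therm
Cost = 144 therm × $0.770/therm = $110.90

$110.90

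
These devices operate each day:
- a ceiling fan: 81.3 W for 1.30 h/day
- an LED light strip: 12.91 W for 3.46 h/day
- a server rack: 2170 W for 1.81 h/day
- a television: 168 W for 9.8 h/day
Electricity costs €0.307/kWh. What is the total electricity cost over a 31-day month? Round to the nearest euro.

€54

ceiling fan: 81.3 W × 1.30 h × 31 d = 3,276 Wh = 3.276 kWh
LED light strip: 12.91 W × 3.46 h × 31 d = 1,385 Wh = 1.385 kWh
server rack: 2170 W × 1.81 h × 31 d = 121,759 Wh = 121.8 kWh
television: 168 W × 9.8 h × 31 d = 51,038 Wh = 51.04 kWh
Total energy = 3.276 + 1.385 + 121.8 + 51.04 = 177.5 kWh
Cost = 177.5 kWh × €0.307 = €54.48 ≈ €54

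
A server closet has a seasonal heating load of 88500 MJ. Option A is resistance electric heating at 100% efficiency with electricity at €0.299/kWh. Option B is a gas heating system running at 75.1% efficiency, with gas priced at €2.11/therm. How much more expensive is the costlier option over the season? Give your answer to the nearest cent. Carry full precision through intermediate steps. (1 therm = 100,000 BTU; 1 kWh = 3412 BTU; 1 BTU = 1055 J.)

Heat load = 88500 MJ = 88,500,000,000 J / 1055 = 83,886,256 BTU
Gas: input = 83,886,256 / 0.751 = 111,699,409 BTU = 1,117 therm → 1,117 × €2.11 = €2,356.86
Electric: 83,886,256 BTU / 3412 = 24,590 kWh → × €0.299 = €7,351.11
Difference = |€2,356.86 − €7,351.11| = €4,994.25

€4994.25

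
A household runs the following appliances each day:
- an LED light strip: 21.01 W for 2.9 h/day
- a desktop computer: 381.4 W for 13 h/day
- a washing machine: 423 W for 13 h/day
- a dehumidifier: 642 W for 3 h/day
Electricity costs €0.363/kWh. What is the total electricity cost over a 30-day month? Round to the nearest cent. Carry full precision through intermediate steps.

LED light strip: 21.01 W × 2.9 h × 30 d = 1,828 Wh = 1.828 kWh
desktop computer: 381.4 W × 13 h × 30 d = 148,746 Wh = 148.7 kWh
washing machine: 423 W × 13 h × 30 d = 164,970 Wh = 165 kWh
dehumidifier: 642 W × 3 h × 30 d = 57,780 Wh = 57.78 kWh
Total energy = 1.828 + 148.7 + 165 + 57.78 = 373.3 kWh
Cost = 373.3 kWh × €0.363 = €135.52

€135.52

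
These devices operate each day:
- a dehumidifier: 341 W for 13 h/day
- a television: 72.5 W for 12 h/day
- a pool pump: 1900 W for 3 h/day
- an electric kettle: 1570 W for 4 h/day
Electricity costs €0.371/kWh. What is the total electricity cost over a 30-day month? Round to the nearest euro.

€192

dehumidifier: 341 W × 13 h × 30 d = 132,990 Wh = 133 kWh
television: 72.5 W × 12 h × 30 d = 26,100 Wh = 26.1 kWh
pool pump: 1900 W × 3 h × 30 d = 171,000 Wh = 171 kWh
electric kettle: 1570 W × 4 h × 30 d = 188,400 Wh = 188.4 kWh
Total energy = 133 + 26.1 + 171 + 188.4 = 518.5 kWh
Cost = 518.5 kWh × €0.371 = €192.36 ≈ €192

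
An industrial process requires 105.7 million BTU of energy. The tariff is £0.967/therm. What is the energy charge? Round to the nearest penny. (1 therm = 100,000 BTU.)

£1022.12

105.7 million BTU × (10 therm/million BTU) = 1,057 therm
Cost = 1,057 therm × £0.967/therm = £1,022.12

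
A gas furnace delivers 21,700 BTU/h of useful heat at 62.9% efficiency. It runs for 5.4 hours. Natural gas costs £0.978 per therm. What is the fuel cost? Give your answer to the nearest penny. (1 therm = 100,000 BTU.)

£1.82

Heat delivered = 21,700 BTU/h × 5.4 h = 117,180 BTU
Gas input = 117,180 / 0.629 = 186,296 BTU
= 186,296 / 100,000 = 1.863 therm
Cost = 1.863 × £0.978/therm = £1.82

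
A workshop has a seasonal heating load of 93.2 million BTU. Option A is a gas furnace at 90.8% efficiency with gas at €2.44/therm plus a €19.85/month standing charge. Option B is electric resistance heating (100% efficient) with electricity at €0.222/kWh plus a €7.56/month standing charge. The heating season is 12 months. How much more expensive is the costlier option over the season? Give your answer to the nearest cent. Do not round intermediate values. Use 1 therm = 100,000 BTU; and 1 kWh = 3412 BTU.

Heat load = 93.2 × 10⁶ BTU = 93,200,000 BTU
Gas: input = 93,200,000 / 0.908 = 102,643,172 BTU = 1,026 therm → 1,026 × €2.44 = €2,504.49; + 12 × €19.85 standing = €2,742.69
Electric: 93,200,000 BTU / 3412 = 27,320 kWh → × €0.222 = €6,064.01; + 12 × €7.56 standing = €6,154.73
Difference = |€2,742.69 − €6,154.73| = €3,412.04

€3412.04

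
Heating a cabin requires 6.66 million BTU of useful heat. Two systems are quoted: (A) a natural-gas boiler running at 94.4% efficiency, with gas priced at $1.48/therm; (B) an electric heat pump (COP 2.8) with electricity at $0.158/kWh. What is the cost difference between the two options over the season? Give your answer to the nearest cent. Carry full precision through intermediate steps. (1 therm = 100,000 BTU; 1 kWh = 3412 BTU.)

$5.73

Heat load = 6.66 × 10⁶ BTU = 6,660,000 BTU
Gas: input = 6,660,000 / 0.944 = 7,055,085 BTU = 70.55 therm → 70.55 × $1.48 = $104.42
Heat pump: 6,660,000 BTU / 3412 = 1,952 kWh heat; / 2.8 = 697.1 kWh in → × $0.158 = $110.14
Difference = |$104.42 − $110.14| = $5.73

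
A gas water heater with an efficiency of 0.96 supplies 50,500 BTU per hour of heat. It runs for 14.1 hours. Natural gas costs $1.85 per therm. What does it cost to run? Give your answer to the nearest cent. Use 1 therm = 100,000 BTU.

$13.72

Heat delivered = 50,500 BTU/h × 14.1 h = 712,050 BTU
Gas input = 712,050 / 0.96 = 741,719 BTU
= 741,719 / 100,000 = 7.417 therm
Cost = 7.417 × $1.85/therm = $13.72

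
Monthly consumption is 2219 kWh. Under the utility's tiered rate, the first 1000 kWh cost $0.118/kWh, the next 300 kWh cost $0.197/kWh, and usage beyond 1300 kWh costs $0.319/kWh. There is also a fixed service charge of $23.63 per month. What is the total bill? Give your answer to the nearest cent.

$493.89

First 1000 kWh × $0.118 = $118.00
Next 300 kWh × $0.197 = $59.10
Remaining 919 kWh × $0.319 = $293.16
Energy charge = $470.26; + service $23.63 = $493.89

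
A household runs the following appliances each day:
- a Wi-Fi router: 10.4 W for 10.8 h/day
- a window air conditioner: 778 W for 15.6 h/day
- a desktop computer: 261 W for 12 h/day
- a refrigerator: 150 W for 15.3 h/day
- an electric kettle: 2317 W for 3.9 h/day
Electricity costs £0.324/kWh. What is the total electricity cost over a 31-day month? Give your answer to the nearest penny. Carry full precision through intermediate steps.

£268.30

Wi-Fi router: 10.4 W × 10.8 h × 31 d = 3,482 Wh = 3.482 kWh
window air conditioner: 778 W × 15.6 h × 31 d = 376,241 Wh = 376.2 kWh
desktop computer: 261 W × 12 h × 31 d = 97,092 Wh = 97.09 kWh
refrigerator: 150 W × 15.3 h × 31 d = 71,145 Wh = 71.14 kWh
electric kettle: 2317 W × 3.9 h × 31 d = 280,125 Wh = 280.1 kWh
Total energy = 3.482 + 376.2 + 97.09 + 71.14 + 280.1 = 828.1 kWh
Cost = 828.1 kWh × £0.324 = £268.30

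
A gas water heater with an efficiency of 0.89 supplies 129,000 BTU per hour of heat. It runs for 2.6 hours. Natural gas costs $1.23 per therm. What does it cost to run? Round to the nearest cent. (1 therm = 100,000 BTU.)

Heat delivered = 129,000 BTU/h × 2.6 h = 335,400 BTU
Gas input = 335,400 / 0.89 = 376,854 BTU
= 376,854 / 100,000 = 3.769 therm
Cost = 3.769 × $1.23/therm = $4.64

$4.64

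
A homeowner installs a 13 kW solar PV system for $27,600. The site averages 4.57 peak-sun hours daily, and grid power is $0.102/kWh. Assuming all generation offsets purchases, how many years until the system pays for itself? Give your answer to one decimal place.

12.5 years

Daily generation = 13 kW × 4.57 h = 59.41 kWh
Annual generation = 59.41 × 365 = 21685 kWh
Annual savings = 21685 × $0.102 = $2,211.83
Payback = $27,600 / $2,211.83 = 12.5 years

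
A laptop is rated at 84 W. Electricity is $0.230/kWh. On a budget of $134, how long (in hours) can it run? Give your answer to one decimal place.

Energy budget = $134 / $0.230 per kWh = 582.6 kWh = 582,609 Wh
Runtime = 582,609 Wh / 84 W = 6,936 h

6935.8 h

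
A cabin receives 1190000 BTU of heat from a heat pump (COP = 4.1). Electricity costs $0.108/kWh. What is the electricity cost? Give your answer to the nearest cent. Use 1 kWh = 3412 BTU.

Heat delivered = 1,190,000 BTU / 3412 = 348.8 kWh
Electrical input = 348.8 kWh / 4.1 = 85.07 kWh
Cost = 85.07 × $0.108/kWh = $9.19

$9.19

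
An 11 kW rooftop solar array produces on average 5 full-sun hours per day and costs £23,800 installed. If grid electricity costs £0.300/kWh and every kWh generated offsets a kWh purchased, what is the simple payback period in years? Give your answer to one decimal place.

Daily generation = 11 kW × 5 h = 55 kWh
Annual generation = 55 × 365 = 20075 kWh
Annual savings = 20075 × £0.300 = £6,022.50
Payback = £23,800 / £6,022.50 = 3.95 years

4.0 years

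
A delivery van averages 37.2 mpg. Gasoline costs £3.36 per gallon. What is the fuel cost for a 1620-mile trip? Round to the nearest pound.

Fuel = 1620 mi / 37.2 mpg = 43.55 gal
Cost = 43.55 gal × £3.36/gal = £146.32 ≈ £146

£146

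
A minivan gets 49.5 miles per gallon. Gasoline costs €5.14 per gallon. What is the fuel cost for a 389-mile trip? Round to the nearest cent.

Fuel = 389 mi / 49.5 mpg = 7.859 gal
Cost = 7.859 gal × €5.14/gal = €40.39

€40.39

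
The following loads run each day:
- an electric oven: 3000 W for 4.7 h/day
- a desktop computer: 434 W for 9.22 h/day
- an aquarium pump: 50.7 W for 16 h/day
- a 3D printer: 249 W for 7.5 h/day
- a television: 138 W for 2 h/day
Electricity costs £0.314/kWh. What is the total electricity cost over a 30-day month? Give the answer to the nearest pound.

£198

electric oven: 3000 W × 4.7 h × 30 d = 423,000 Wh = 423 kWh
desktop computer: 434 W × 9.22 h × 30 d = 120,044 Wh = 120 kWh
aquarium pump: 50.7 W × 16 h × 30 d = 24,336 Wh = 24.34 kWh
3D printer: 249 W × 7.5 h × 30 d = 56,025 Wh = 56.02 kWh
television: 138 W × 2 h × 30 d = 8,280 Wh = 8.28 kWh
Total energy = 423 + 120 + 24.34 + 56.02 + 8.28 = 631.7 kWh
Cost = 631.7 kWh × £0.314 = £198.35 ≈ £198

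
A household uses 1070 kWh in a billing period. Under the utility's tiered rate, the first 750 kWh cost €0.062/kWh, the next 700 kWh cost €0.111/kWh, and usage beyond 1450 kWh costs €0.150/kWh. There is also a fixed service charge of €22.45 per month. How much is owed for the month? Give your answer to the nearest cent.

€104.47

First 750 kWh × €0.062 = €46.50
Next 320 kWh × €0.111 = €35.52
Remaining tier: 0 kWh (not reached)
Energy charge = €82.02; + service €22.45 = €104.47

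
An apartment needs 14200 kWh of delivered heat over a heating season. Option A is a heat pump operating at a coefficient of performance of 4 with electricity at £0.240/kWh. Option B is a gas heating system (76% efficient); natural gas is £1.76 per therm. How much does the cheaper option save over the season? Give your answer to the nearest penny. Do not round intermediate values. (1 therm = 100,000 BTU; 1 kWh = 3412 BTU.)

£270.01

Heat load = 14200 kWh × 3412 = 48,450,400 BTU
Gas: input = 48,450,400 / 0.76 = 63,750,526 BTU = 637.5 therm → 637.5 × £1.76 = £1,122.01
Heat pump: 48,450,400 BTU / 3412 = 14,200 kWh heat; / 4 = 3,550 kWh in → × £0.240 = £852.00
Difference = |£1,122.01 − £852.00| = £270.01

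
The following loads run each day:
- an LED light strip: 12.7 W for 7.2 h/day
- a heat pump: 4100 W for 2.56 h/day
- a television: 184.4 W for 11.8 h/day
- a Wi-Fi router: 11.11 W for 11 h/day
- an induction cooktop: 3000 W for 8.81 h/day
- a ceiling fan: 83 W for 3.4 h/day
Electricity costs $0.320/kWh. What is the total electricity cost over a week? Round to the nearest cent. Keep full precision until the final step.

$88.70

LED light strip: 12.7 W × 7.2 h × 7 d = 640 Wh = 0.6401 kWh
heat pump: 4100 W × 2.56 h × 7 d = 73,472 Wh = 73.47 kWh
television: 184.4 W × 11.8 h × 7 d = 15,231 Wh = 15.23 kWh
Wi-Fi router: 11.11 W × 11 h × 7 d = 855 Wh = 0.8555 kWh
induction cooktop: 3000 W × 8.81 h × 7 d = 185,010 Wh = 185 kWh
ceiling fan: 83 W × 3.4 h × 7 d = 1,975 Wh = 1.975 kWh
Total energy = 0.6401 + 73.47 + 15.23 + 0.8555 + 185 + 1.975 = 277.2 kWh
Cost = 277.2 kWh × $0.320 = $88.70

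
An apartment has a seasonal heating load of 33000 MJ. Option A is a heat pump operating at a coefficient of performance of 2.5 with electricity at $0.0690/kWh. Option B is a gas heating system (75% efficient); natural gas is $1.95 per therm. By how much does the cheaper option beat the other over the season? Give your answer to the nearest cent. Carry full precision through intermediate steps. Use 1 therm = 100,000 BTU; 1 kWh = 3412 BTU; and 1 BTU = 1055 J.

$560.25

Heat load = 33000 MJ = 33,000,000,000 J / 1055 = 31,279,621 BTU
Gas: input = 31,279,621 / 0.75 = 41,706,161 BTU = 417.1 therm → 417.1 × $1.95 = $813.27
Heat pump: 31,279,621 BTU / 3412 = 9,168 kWh heat; / 2.5 = 3,667 kWh in → × $0.0690 = $253.02
Difference = |$813.27 − $253.02| = $560.25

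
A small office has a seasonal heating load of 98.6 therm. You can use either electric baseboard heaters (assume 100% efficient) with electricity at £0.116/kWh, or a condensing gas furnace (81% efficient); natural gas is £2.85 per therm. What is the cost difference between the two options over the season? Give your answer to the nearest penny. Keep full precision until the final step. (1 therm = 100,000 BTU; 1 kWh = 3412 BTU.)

£11.71

Heat load = 98.6 therm × 100,000 = 9,860,000 BTU
Gas: input = 9,860,000 / 0.81 = 12,172,840 BTU = 121.7 therm → 121.7 × £2.85 = £346.93
Electric: 9,860,000 BTU / 3412 = 2,890 kWh → × £0.116 = £335.22
Difference = |£346.93 − £335.22| = £11.71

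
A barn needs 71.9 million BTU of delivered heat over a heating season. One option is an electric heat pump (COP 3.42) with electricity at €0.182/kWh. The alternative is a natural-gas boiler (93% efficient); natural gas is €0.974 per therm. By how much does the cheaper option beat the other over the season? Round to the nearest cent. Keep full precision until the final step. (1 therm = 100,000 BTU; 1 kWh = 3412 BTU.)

€368.39

Heat load = 71.9 × 10⁶ BTU = 71,900,000 BTU
Gas: input = 71,900,000 / 0.93 = 77,311,828 BTU = 773.1 therm → 773.1 × €0.974 = €753.02
Heat pump: 71,900,000 BTU / 3412 = 21,070 kWh heat; / 3.42 = 6,162 kWh in → × €0.182 = €1,121.41
Difference = |€753.02 − €1,121.41| = €368.39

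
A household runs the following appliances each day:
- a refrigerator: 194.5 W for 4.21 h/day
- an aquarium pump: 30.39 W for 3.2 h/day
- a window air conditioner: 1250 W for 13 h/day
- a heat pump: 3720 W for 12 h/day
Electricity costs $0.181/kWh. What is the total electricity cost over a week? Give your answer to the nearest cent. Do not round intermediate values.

refrigerator: 194.5 W × 4.21 h × 7 d = 5,732 Wh = 5.732 kWh
aquarium pump: 30.39 W × 3.2 h × 7 d = 681 Wh = 0.6807 kWh
window air conditioner: 1250 W × 13 h × 7 d = 113,750 Wh = 113.8 kWh
heat pump: 3720 W × 12 h × 7 d = 312,480 Wh = 312.5 kWh
Total energy = 5.732 + 0.6807 + 113.8 + 312.5 = 432.6 kWh
Cost = 432.6 kWh × $0.181 = $78.31

$78.31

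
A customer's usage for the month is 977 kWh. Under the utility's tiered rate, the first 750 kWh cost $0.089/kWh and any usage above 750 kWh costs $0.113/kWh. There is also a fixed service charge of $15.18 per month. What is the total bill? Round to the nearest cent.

$107.58

First 750 kWh × $0.089 = $66.75
Remaining 227 kWh × $0.113 = $25.65
Energy charge = $92.40; + service $15.18 = $107.58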